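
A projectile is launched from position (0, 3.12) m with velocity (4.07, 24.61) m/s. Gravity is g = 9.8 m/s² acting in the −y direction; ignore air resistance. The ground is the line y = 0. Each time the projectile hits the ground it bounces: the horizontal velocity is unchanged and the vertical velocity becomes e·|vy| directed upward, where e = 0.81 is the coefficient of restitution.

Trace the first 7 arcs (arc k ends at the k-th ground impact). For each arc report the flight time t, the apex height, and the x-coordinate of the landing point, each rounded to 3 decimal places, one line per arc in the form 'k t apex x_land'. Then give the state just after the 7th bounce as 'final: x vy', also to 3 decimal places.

Arc 1: start y=3.120, vy=24.610 → t=5.146, apex=34.021, x_land=20.945, impact vy=-25.823
  bounce: vy ← 0.81·25.823 = 20.916
Arc 2: start y=0.000, vy=20.916 → t=4.269, apex=22.321, x_land=38.318, impact vy=-20.916
  bounce: vy ← 0.81·20.916 = 16.942
Arc 3: start y=0.000, vy=16.942 → t=3.458, apex=14.645, x_land=52.391, impact vy=-16.942
  bounce: vy ← 0.81·16.942 = 13.723
Arc 4: start y=0.000, vy=13.723 → t=2.801, apex=9.608, x_land=63.789, impact vy=-13.723
  bounce: vy ← 0.81·13.723 = 11.116
Arc 5: start y=0.000, vy=11.116 → t=2.269, apex=6.304, x_land=73.022, impact vy=-11.116
  bounce: vy ← 0.81·11.116 = 9.004
Arc 6: start y=0.000, vy=9.004 → t=1.838, apex=4.136, x_land=80.501, impact vy=-9.004
  bounce: vy ← 0.81·9.004 = 7.293
Arc 7: start y=0.000, vy=7.293 → t=1.488, apex=2.714, x_land=86.558, impact vy=-7.293
  bounce: vy ← 0.81·7.293 = 5.907

1 5.146 34.021 20.945
2 4.269 22.321 38.318
3 3.458 14.645 52.391
4 2.801 9.608 63.789
5 2.269 6.304 73.022
6 1.838 4.136 80.501
7 1.488 2.714 86.558
final: 86.558 5.907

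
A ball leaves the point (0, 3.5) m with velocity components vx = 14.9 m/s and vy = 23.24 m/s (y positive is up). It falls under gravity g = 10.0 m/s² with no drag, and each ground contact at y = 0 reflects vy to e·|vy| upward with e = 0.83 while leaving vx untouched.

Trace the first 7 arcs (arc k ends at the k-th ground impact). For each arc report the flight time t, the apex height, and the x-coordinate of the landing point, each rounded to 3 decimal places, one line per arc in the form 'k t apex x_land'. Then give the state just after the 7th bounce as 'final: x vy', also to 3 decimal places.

Arc 1: start y=3.500, vy=23.240 → t=4.794, apex=30.505, x_land=71.431, impact vy=-24.700
  bounce: vy ← 0.83·24.700 = 20.501
Arc 2: start y=0.000, vy=20.501 → t=4.100, apex=21.015, x_land=132.524, impact vy=-20.501
  bounce: vy ← 0.83·20.501 = 17.016
Arc 3: start y=0.000, vy=17.016 → t=3.403, apex=14.477, x_land=183.232, impact vy=-17.016
  bounce: vy ← 0.83·17.016 = 14.123
Arc 4: start y=0.000, vy=14.123 → t=2.825, apex=9.973, x_land=225.319, impact vy=-14.123
  bounce: vy ← 0.83·14.123 = 11.722
Arc 5: start y=0.000, vy=11.722 → t=2.344, apex=6.871, x_land=260.251, impact vy=-11.722
  bounce: vy ← 0.83·11.722 = 9.729
Arc 6: start y=0.000, vy=9.729 → t=1.946, apex=4.733, x_land=289.245, impact vy=-9.729
  bounce: vy ← 0.83·9.729 = 8.075
Arc 7: start y=0.000, vy=8.075 → t=1.615, apex=3.261, x_land=313.310, impact vy=-8.075
  bounce: vy ← 0.83·8.075 = 6.703

1 4.794 30.505 71.431
2 4.100 21.015 132.524
3 3.403 14.477 183.232
4 2.825 9.973 225.319
5 2.344 6.871 260.251
6 1.946 4.733 289.245
7 1.615 3.261 313.310
final: 313.310 6.703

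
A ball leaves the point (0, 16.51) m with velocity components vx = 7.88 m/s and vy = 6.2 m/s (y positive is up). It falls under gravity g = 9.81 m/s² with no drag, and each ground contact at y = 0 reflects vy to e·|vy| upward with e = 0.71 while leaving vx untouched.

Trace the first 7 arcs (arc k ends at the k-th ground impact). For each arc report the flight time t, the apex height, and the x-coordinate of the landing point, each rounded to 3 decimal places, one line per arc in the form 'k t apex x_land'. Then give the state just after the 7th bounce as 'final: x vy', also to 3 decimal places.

Arc 1: start y=16.510, vy=6.200 → t=2.572, apex=18.469, x_land=20.271, impact vy=-19.036
  bounce: vy ← 0.71·19.036 = 13.516
Arc 2: start y=0.000, vy=13.516 → t=2.755, apex=9.310, x_land=41.984, impact vy=-13.516
  bounce: vy ← 0.71·13.516 = 9.596
Arc 3: start y=0.000, vy=9.596 → t=1.956, apex=4.693, x_land=57.400, impact vy=-9.596
  bounce: vy ← 0.71·9.596 = 6.813
Arc 4: start y=0.000, vy=6.813 → t=1.389, apex=2.366, x_land=68.346, impact vy=-6.813
  bounce: vy ← 0.71·6.813 = 4.837
Arc 5: start y=0.000, vy=4.837 → t=0.986, apex=1.193, x_land=76.117, impact vy=-4.837
  bounce: vy ← 0.71·4.837 = 3.435
Arc 6: start y=0.000, vy=3.435 → t=0.700, apex=0.601, x_land=81.635, impact vy=-3.435
  bounce: vy ← 0.71·3.435 = 2.439
Arc 7: start y=0.000, vy=2.439 → t=0.497, apex=0.303, x_land=85.552, impact vy=-2.439
  bounce: vy ← 0.71·2.439 = 1.731

1 2.572 18.469 20.271
2 2.755 9.310 41.984
3 1.956 4.693 57.400
4 1.389 2.366 68.346
5 0.986 1.193 76.117
6 0.700 0.601 81.635
7 0.497 0.303 85.552
final: 85.552 1.731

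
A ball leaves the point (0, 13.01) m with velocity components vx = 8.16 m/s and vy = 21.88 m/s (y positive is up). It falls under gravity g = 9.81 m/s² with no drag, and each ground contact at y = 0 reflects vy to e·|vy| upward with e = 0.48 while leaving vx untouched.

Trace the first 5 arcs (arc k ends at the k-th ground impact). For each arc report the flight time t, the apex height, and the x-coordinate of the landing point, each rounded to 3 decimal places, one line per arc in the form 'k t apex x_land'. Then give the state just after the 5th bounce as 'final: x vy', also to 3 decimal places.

Arc 1: start y=13.010, vy=21.880 → t=4.992, apex=37.410, x_land=40.735, impact vy=-27.092
  bounce: vy ← 0.48·27.092 = 13.004
Arc 2: start y=0.000, vy=13.004 → t=2.651, apex=8.619, x_land=62.369, impact vy=-13.004
  bounce: vy ← 0.48·13.004 = 6.242
Arc 3: start y=0.000, vy=6.242 → t=1.273, apex=1.986, x_land=72.754, impact vy=-6.242
  bounce: vy ← 0.48·6.242 = 2.996
Arc 4: start y=0.000, vy=2.996 → t=0.611, apex=0.458, x_land=77.738, impact vy=-2.996
  bounce: vy ← 0.48·2.996 = 1.438
Arc 5: start y=0.000, vy=1.438 → t=0.293, apex=0.105, x_land=80.131, impact vy=-1.438
  bounce: vy ← 0.48·1.438 = 0.690

1 4.992 37.410 40.735
2 2.651 8.619 62.369
3 1.273 1.986 72.754
4 0.611 0.458 77.738
5 0.293 0.105 80.131
final: 80.131 0.690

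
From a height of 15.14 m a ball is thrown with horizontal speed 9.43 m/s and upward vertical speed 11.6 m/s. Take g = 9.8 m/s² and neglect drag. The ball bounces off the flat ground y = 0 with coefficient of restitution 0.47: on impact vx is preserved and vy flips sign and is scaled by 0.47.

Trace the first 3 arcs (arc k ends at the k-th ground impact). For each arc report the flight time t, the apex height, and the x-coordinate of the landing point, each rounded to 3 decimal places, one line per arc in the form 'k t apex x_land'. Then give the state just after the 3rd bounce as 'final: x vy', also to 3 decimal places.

1 3.303 22.005 31.146
2 1.992 4.861 49.931
3 0.936 1.074 58.759
final: 58.759 2.156

Arc 1: start y=15.140, vy=11.600 → t=3.303, apex=22.005, x_land=31.146, impact vy=-20.768
  bounce: vy ← 0.47·20.768 = 9.761
Arc 2: start y=0.000, vy=9.761 → t=1.992, apex=4.861, x_land=49.931, impact vy=-9.761
  bounce: vy ← 0.47·9.761 = 4.588
Arc 3: start y=0.000, vy=4.588 → t=0.936, apex=1.074, x_land=58.759, impact vy=-4.588
  bounce: vy ← 0.47·4.588 = 2.156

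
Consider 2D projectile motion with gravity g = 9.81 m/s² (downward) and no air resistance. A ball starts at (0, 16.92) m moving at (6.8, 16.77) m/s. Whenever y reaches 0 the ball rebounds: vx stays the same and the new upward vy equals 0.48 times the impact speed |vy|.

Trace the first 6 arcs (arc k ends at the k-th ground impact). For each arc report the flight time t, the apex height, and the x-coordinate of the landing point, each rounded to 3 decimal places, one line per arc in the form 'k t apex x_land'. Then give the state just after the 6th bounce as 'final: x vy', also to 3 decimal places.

1 4.234 31.254 28.789
2 2.423 7.201 45.268
3 1.163 1.659 53.177
4 0.558 0.382 56.974
5 0.268 0.088 58.796
6 0.129 0.020 59.671
final: 59.671 0.303

Arc 1: start y=16.920, vy=16.770 → t=4.234, apex=31.254, x_land=28.789, impact vy=-24.763
  bounce: vy ← 0.48·24.763 = 11.886
Arc 2: start y=0.000, vy=11.886 → t=2.423, apex=7.201, x_land=45.268, impact vy=-11.886
  bounce: vy ← 0.48·11.886 = 5.705
Arc 3: start y=0.000, vy=5.705 → t=1.163, apex=1.659, x_land=53.177, impact vy=-5.705
  bounce: vy ← 0.48·5.705 = 2.739
Arc 4: start y=0.000, vy=2.739 → t=0.558, apex=0.382, x_land=56.974, impact vy=-2.739
  bounce: vy ← 0.48·2.739 = 1.315
Arc 5: start y=0.000, vy=1.315 → t=0.268, apex=0.088, x_land=58.796, impact vy=-1.315
  bounce: vy ← 0.48·1.315 = 0.631
Arc 6: start y=0.000, vy=0.631 → t=0.129, apex=0.020, x_land=59.671, impact vy=-0.631
  bounce: vy ← 0.48·0.631 = 0.303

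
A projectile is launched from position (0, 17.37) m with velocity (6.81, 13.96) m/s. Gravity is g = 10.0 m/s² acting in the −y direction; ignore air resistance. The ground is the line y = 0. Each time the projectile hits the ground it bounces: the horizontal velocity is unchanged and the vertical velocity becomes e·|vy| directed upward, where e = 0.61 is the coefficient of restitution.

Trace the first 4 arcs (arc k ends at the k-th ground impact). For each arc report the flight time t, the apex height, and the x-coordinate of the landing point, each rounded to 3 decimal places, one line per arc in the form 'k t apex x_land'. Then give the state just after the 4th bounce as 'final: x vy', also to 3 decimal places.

Arc 1: start y=17.370, vy=13.960 → t=3.725, apex=27.114, x_land=25.365, impact vy=-23.287
  bounce: vy ← 0.61·23.287 = 14.205
Arc 2: start y=0.000, vy=14.205 → t=2.841, apex=10.089, x_land=44.712, impact vy=-14.205
  bounce: vy ← 0.61·14.205 = 8.665
Arc 3: start y=0.000, vy=8.665 → t=1.733, apex=3.754, x_land=56.514, impact vy=-8.665
  bounce: vy ← 0.61·8.665 = 5.286
Arc 4: start y=0.000, vy=5.286 → t=1.057, apex=1.397, x_land=63.713, impact vy=-5.286
  bounce: vy ← 0.61·5.286 = 3.224

1 3.725 27.114 25.365
2 2.841 10.089 44.712
3 1.733 3.754 56.514
4 1.057 1.397 63.713
final: 63.713 3.224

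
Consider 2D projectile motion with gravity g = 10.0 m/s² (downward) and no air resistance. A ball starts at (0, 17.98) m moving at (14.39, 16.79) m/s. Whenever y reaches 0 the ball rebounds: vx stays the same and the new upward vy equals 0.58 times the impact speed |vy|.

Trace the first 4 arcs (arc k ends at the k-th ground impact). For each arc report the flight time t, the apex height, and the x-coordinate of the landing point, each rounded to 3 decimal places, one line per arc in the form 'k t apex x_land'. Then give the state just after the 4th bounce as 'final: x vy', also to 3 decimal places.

Arc 1: start y=17.980, vy=16.790 → t=4.212, apex=32.075, x_land=60.608, impact vy=-25.328
  bounce: vy ← 0.58·25.328 = 14.690
Arc 2: start y=0.000, vy=14.690 → t=2.938, apex=10.790, x_land=102.886, impact vy=-14.690
  bounce: vy ← 0.58·14.690 = 8.520
Arc 3: start y=0.000, vy=8.520 → t=1.704, apex=3.630, x_land=127.408, impact vy=-8.520
  bounce: vy ← 0.58·8.520 = 4.942
Arc 4: start y=0.000, vy=4.942 → t=0.988, apex=1.221, x_land=141.630, impact vy=-4.942
  bounce: vy ← 0.58·4.942 = 2.866

1 4.212 32.075 60.608
2 2.938 10.790 102.886
3 1.704 3.630 127.408
4 0.988 1.221 141.630
final: 141.630 2.866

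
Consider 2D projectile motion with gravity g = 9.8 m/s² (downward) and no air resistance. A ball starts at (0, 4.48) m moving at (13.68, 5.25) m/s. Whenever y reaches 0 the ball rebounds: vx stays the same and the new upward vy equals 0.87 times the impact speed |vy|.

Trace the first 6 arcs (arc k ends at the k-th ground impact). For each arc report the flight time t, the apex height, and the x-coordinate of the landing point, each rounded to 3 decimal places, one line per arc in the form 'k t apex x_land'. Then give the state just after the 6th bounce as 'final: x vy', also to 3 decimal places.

1 1.632 5.886 22.322
2 1.907 4.455 48.411
3 1.659 3.372 71.109
4 1.443 2.552 90.855
5 1.256 1.932 108.035
6 1.093 1.462 122.981
final: 122.981 4.658

Arc 1: start y=4.480, vy=5.250 → t=1.632, apex=5.886, x_land=22.322, impact vy=-10.741
  bounce: vy ← 0.87·10.741 = 9.345
Arc 2: start y=0.000, vy=9.345 → t=1.907, apex=4.455, x_land=48.411, impact vy=-9.345
  bounce: vy ← 0.87·9.345 = 8.130
Arc 3: start y=0.000, vy=8.130 → t=1.659, apex=3.372, x_land=71.109, impact vy=-8.130
  bounce: vy ← 0.87·8.130 = 7.073
Arc 4: start y=0.000, vy=7.073 → t=1.443, apex=2.552, x_land=90.855, impact vy=-7.073
  bounce: vy ← 0.87·7.073 = 6.154
Arc 5: start y=0.000, vy=6.154 → t=1.256, apex=1.932, x_land=108.035, impact vy=-6.154
  bounce: vy ← 0.87·6.154 = 5.354
Arc 6: start y=0.000, vy=5.354 → t=1.093, apex=1.462, x_land=122.981, impact vy=-5.354
  bounce: vy ← 0.87·5.354 = 4.658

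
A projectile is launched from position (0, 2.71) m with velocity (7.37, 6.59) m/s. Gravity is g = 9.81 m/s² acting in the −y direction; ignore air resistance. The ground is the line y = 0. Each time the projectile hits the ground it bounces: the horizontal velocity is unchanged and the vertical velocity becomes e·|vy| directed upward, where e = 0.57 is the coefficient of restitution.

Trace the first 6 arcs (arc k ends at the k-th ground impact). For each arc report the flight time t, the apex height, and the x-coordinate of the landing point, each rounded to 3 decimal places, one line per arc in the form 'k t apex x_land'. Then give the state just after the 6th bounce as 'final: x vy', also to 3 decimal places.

1 1.674 4.923 12.335
2 1.142 1.600 20.752
3 0.651 0.520 25.550
4 0.371 0.169 28.285
5 0.212 0.055 29.844
6 0.121 0.018 30.733
final: 30.733 0.337

Arc 1: start y=2.710, vy=6.590 → t=1.674, apex=4.923, x_land=12.335, impact vy=-9.828
  bounce: vy ← 0.57·9.828 = 5.602
Arc 2: start y=0.000, vy=5.602 → t=1.142, apex=1.600, x_land=20.752, impact vy=-5.602
  bounce: vy ← 0.57·5.602 = 3.193
Arc 3: start y=0.000, vy=3.193 → t=0.651, apex=0.520, x_land=25.550, impact vy=-3.193
  bounce: vy ← 0.57·3.193 = 1.820
Arc 4: start y=0.000, vy=1.820 → t=0.371, apex=0.169, x_land=28.285, impact vy=-1.820
  bounce: vy ← 0.57·1.820 = 1.037
Arc 5: start y=0.000, vy=1.037 → t=0.212, apex=0.055, x_land=29.844, impact vy=-1.037
  bounce: vy ← 0.57·1.037 = 0.591
Arc 6: start y=0.000, vy=0.591 → t=0.121, apex=0.018, x_land=30.733, impact vy=-0.591
  bounce: vy ← 0.57·0.591 = 0.337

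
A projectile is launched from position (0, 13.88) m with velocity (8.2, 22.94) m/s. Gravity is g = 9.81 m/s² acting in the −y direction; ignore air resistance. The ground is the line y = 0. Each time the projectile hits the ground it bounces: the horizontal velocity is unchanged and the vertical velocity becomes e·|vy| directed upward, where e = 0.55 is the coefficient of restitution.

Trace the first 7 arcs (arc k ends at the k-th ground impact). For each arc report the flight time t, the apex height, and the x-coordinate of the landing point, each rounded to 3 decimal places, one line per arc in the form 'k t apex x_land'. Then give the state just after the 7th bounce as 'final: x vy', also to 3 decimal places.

1 5.219 40.702 42.796
2 3.169 12.312 68.780
3 1.743 3.724 83.070
4 0.959 1.127 90.930
5 0.527 0.341 95.253
6 0.290 0.103 97.631
7 0.159 0.031 98.939
final: 98.939 0.430

Arc 1: start y=13.880, vy=22.940 → t=5.219, apex=40.702, x_land=42.796, impact vy=-28.259
  bounce: vy ← 0.55·28.259 = 15.542
Arc 2: start y=0.000, vy=15.542 → t=3.169, apex=12.312, x_land=68.780, impact vy=-15.542
  bounce: vy ← 0.55·15.542 = 8.548
Arc 3: start y=0.000, vy=8.548 → t=1.743, apex=3.724, x_land=83.070, impact vy=-8.548
  bounce: vy ← 0.55·8.548 = 4.702
Arc 4: start y=0.000, vy=4.702 → t=0.959, apex=1.127, x_land=90.930, impact vy=-4.702
  bounce: vy ← 0.55·4.702 = 2.586
Arc 5: start y=0.000, vy=2.586 → t=0.527, apex=0.341, x_land=95.253, impact vy=-2.586
  bounce: vy ← 0.55·2.586 = 1.422
Arc 6: start y=0.000, vy=1.422 → t=0.290, apex=0.103, x_land=97.631, impact vy=-1.422
  bounce: vy ← 0.55·1.422 = 0.782
Arc 7: start y=0.000, vy=0.782 → t=0.159, apex=0.031, x_land=98.939, impact vy=-0.782
  bounce: vy ← 0.55·0.782 = 0.430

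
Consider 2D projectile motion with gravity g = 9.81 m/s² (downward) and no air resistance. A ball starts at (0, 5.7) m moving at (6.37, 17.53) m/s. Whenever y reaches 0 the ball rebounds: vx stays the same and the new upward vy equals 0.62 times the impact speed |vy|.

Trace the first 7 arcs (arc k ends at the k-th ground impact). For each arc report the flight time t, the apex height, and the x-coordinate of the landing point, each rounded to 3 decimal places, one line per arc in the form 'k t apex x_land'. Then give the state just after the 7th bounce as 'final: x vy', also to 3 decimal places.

Arc 1: start y=5.700, vy=17.530 → t=3.874, apex=21.363, x_land=24.677, impact vy=-20.473
  bounce: vy ← 0.62·20.473 = 12.693
Arc 2: start y=0.000, vy=12.693 → t=2.588, apex=8.212, x_land=41.161, impact vy=-12.693
  bounce: vy ← 0.62·12.693 = 7.870
Arc 3: start y=0.000, vy=7.870 → t=1.604, apex=3.157, x_land=51.381, impact vy=-7.870
  bounce: vy ← 0.62·7.870 = 4.879
Arc 4: start y=0.000, vy=4.879 → t=0.995, apex=1.213, x_land=57.718, impact vy=-4.879
  bounce: vy ← 0.62·4.879 = 3.025
Arc 5: start y=0.000, vy=3.025 → t=0.617, apex=0.466, x_land=61.646, impact vy=-3.025
  bounce: vy ← 0.62·3.025 = 1.876
Arc 6: start y=0.000, vy=1.876 → t=0.382, apex=0.179, x_land=64.082, impact vy=-1.876
  bounce: vy ← 0.62·1.876 = 1.163
Arc 7: start y=0.000, vy=1.163 → t=0.237, apex=0.069, x_land=65.592, impact vy=-1.163
  bounce: vy ← 0.62·1.163 = 0.721

1 3.874 21.363 24.677
2 2.588 8.212 41.161
3 1.604 3.157 51.381
4 0.995 1.213 57.718
5 0.617 0.466 61.646
6 0.382 0.179 64.082
7 0.237 0.069 65.592
final: 65.592 0.721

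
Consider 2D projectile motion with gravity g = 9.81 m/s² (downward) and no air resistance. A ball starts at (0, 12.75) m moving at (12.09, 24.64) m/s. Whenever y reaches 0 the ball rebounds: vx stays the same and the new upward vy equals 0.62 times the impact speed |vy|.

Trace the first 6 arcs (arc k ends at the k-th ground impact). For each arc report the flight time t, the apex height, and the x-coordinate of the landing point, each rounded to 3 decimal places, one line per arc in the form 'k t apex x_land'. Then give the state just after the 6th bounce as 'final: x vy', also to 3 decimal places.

1 5.496 43.694 66.451
2 3.701 16.796 111.196
3 2.295 6.456 138.938
4 1.423 2.482 156.137
5 0.882 0.954 166.801
6 0.547 0.367 173.413
final: 173.413 1.663

Arc 1: start y=12.750, vy=24.640 → t=5.496, apex=43.694, x_land=66.451, impact vy=-29.279
  bounce: vy ← 0.62·29.279 = 18.153
Arc 2: start y=0.000, vy=18.153 → t=3.701, apex=16.796, x_land=111.196, impact vy=-18.153
  bounce: vy ← 0.62·18.153 = 11.255
Arc 3: start y=0.000, vy=11.255 → t=2.295, apex=6.456, x_land=138.938, impact vy=-11.255
  bounce: vy ← 0.62·11.255 = 6.978
Arc 4: start y=0.000, vy=6.978 → t=1.423, apex=2.482, x_land=156.137, impact vy=-6.978
  bounce: vy ← 0.62·6.978 = 4.326
Arc 5: start y=0.000, vy=4.326 → t=0.882, apex=0.954, x_land=166.801, impact vy=-4.326
  bounce: vy ← 0.62·4.326 = 2.682
Arc 6: start y=0.000, vy=2.682 → t=0.547, apex=0.367, x_land=173.413, impact vy=-2.682
  bounce: vy ← 0.62·2.682 = 1.663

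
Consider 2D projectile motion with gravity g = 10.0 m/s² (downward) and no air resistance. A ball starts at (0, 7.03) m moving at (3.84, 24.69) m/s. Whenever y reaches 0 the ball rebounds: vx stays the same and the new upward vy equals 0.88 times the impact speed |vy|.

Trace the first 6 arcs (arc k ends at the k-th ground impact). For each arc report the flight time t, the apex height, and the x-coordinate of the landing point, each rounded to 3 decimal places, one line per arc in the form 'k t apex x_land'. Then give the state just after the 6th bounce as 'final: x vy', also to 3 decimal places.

Arc 1: start y=7.030, vy=24.690 → t=5.208, apex=37.510, x_land=19.999, impact vy=-27.390
  bounce: vy ← 0.88·27.390 = 24.103
Arc 2: start y=0.000, vy=24.103 → t=4.821, apex=29.048, x_land=38.510, impact vy=-24.103
  bounce: vy ← 0.88·24.103 = 21.211
Arc 3: start y=0.000, vy=21.211 → t=4.242, apex=22.494, x_land=54.799, impact vy=-21.211
  bounce: vy ← 0.88·21.211 = 18.665
Arc 4: start y=0.000, vy=18.665 → t=3.733, apex=17.420, x_land=69.134, impact vy=-18.665
  bounce: vy ← 0.88·18.665 = 16.425
Arc 5: start y=0.000, vy=16.425 → t=3.285, apex=13.490, x_land=81.749, impact vy=-16.425
  bounce: vy ← 0.88·16.425 = 14.454
Arc 6: start y=0.000, vy=14.454 → t=2.891, apex=10.447, x_land=92.850, impact vy=-14.454
  bounce: vy ← 0.88·14.454 = 12.720

1 5.208 37.510 19.999
2 4.821 29.048 38.510
3 4.242 22.494 54.799
4 3.733 17.420 69.134
5 3.285 13.490 81.749
6 2.891 10.447 92.850
final: 92.850 12.720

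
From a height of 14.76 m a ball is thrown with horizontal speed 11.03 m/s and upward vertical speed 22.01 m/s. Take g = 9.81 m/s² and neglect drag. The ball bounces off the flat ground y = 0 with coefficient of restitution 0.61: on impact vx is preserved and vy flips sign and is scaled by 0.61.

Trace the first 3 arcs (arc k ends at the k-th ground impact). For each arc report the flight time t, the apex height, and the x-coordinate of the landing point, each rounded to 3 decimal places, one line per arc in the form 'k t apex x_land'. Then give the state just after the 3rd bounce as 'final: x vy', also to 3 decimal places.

Arc 1: start y=14.760, vy=22.010 → t=5.080, apex=39.451, x_land=56.029, impact vy=-27.821
  bounce: vy ← 0.61·27.821 = 16.971
Arc 2: start y=0.000, vy=16.971 → t=3.460, apex=14.680, x_land=94.192, impact vy=-16.971
  bounce: vy ← 0.61·16.971 = 10.352
Arc 3: start y=0.000, vy=10.352 → t=2.111, apex=5.462, x_land=117.471, impact vy=-10.352
  bounce: vy ← 0.61·10.352 = 6.315

1 5.080 39.451 56.029
2 3.460 14.680 94.192
3 2.111 5.462 117.471
final: 117.471 6.315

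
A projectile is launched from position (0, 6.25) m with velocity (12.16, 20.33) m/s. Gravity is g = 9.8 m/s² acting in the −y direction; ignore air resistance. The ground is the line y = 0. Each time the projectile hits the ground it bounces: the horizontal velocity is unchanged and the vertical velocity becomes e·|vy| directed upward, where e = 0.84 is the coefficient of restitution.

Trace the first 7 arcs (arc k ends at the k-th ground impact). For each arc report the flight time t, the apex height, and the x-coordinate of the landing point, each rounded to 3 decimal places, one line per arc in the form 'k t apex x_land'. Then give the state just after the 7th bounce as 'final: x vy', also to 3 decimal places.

1 4.436 27.337 53.948
2 3.968 19.289 102.200
3 3.333 13.610 142.733
4 2.800 9.604 176.780
5 2.352 6.776 205.379
6 1.976 4.781 229.403
7 1.660 3.374 249.583
final: 249.583 6.831

Arc 1: start y=6.250, vy=20.330 → t=4.436, apex=27.337, x_land=53.948, impact vy=-23.148
  bounce: vy ← 0.84·23.148 = 19.444
Arc 2: start y=0.000, vy=19.444 → t=3.968, apex=19.289, x_land=102.200, impact vy=-19.444
  bounce: vy ← 0.84·19.444 = 16.333
Arc 3: start y=0.000, vy=16.333 → t=3.333, apex=13.610, x_land=142.733, impact vy=-16.333
  bounce: vy ← 0.84·16.333 = 13.720
Arc 4: start y=0.000, vy=13.720 → t=2.800, apex=9.604, x_land=176.780, impact vy=-13.720
  bounce: vy ← 0.84·13.720 = 11.525
Arc 5: start y=0.000, vy=11.525 → t=2.352, apex=6.776, x_land=205.379, impact vy=-11.525
  bounce: vy ← 0.84·11.525 = 9.681
Arc 6: start y=0.000, vy=9.681 → t=1.976, apex=4.781, x_land=229.403, impact vy=-9.681
  bounce: vy ← 0.84·9.681 = 8.132
Arc 7: start y=0.000, vy=8.132 → t=1.660, apex=3.374, x_land=249.583, impact vy=-8.132
  bounce: vy ← 0.84·8.132 = 6.831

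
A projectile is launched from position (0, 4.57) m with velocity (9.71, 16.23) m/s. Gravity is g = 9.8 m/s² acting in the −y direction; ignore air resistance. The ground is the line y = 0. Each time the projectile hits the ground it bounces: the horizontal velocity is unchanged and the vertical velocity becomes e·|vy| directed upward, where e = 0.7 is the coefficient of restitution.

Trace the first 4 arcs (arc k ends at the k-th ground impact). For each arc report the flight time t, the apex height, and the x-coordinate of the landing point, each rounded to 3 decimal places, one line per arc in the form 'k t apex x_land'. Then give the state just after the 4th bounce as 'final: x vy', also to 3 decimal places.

1 3.573 18.009 34.696
2 2.684 8.825 60.758
3 1.879 4.324 79.001
4 1.315 2.119 91.771
final: 91.771 4.511

Arc 1: start y=4.570, vy=16.230 → t=3.573, apex=18.009, x_land=34.696, impact vy=-18.788
  bounce: vy ← 0.7·18.788 = 13.152
Arc 2: start y=0.000, vy=13.152 → t=2.684, apex=8.825, x_land=60.758, impact vy=-13.152
  bounce: vy ← 0.7·13.152 = 9.206
Arc 3: start y=0.000, vy=9.206 → t=1.879, apex=4.324, x_land=79.001, impact vy=-9.206
  bounce: vy ← 0.7·9.206 = 6.444
Arc 4: start y=0.000, vy=6.444 → t=1.315, apex=2.119, x_land=91.771, impact vy=-6.444
  bounce: vy ← 0.7·6.444 = 4.511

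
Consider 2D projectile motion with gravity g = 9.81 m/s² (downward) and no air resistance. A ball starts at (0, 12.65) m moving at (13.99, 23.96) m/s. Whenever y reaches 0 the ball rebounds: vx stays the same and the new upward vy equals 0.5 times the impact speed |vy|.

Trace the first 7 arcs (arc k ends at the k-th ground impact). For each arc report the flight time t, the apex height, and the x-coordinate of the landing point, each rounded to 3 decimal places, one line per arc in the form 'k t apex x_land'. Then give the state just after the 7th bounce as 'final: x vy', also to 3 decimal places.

1 5.365 41.910 75.063
2 2.923 10.478 115.957
3 1.462 2.619 136.404
4 0.731 0.655 146.627
5 0.365 0.164 151.739
6 0.183 0.041 154.295
7 0.091 0.010 155.573
final: 155.573 0.224

Arc 1: start y=12.650, vy=23.960 → t=5.365, apex=41.910, x_land=75.063, impact vy=-28.675
  bounce: vy ← 0.5·28.675 = 14.338
Arc 2: start y=0.000, vy=14.338 → t=2.923, apex=10.478, x_land=115.957, impact vy=-14.338
  bounce: vy ← 0.5·14.338 = 7.169
Arc 3: start y=0.000, vy=7.169 → t=1.462, apex=2.619, x_land=136.404, impact vy=-7.169
  bounce: vy ← 0.5·7.169 = 3.584
Arc 4: start y=0.000, vy=3.584 → t=0.731, apex=0.655, x_land=146.627, impact vy=-3.584
  bounce: vy ← 0.5·3.584 = 1.792
Arc 5: start y=0.000, vy=1.792 → t=0.365, apex=0.164, x_land=151.739, impact vy=-1.792
  bounce: vy ← 0.5·1.792 = 0.896
Arc 6: start y=0.000, vy=0.896 → t=0.183, apex=0.041, x_land=154.295, impact vy=-0.896
  bounce: vy ← 0.5·0.896 = 0.448
Arc 7: start y=0.000, vy=0.448 → t=0.091, apex=0.010, x_land=155.573, impact vy=-0.448
  bounce: vy ← 0.5·0.448 = 0.224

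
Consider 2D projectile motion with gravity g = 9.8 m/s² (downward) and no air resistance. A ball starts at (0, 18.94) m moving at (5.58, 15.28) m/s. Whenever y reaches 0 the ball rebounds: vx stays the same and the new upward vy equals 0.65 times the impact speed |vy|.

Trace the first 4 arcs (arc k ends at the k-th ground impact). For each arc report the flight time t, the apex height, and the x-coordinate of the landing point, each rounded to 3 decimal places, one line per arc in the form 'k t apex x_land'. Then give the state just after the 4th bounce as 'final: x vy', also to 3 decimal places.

1 4.068 30.852 22.702
2 3.262 13.035 40.904
3 2.120 5.507 52.735
4 1.378 2.327 60.426
final: 60.426 4.390

Arc 1: start y=18.940, vy=15.280 → t=4.068, apex=30.852, x_land=22.702, impact vy=-24.591
  bounce: vy ← 0.65·24.591 = 15.984
Arc 2: start y=0.000, vy=15.984 → t=3.262, apex=13.035, x_land=40.904, impact vy=-15.984
  bounce: vy ← 0.65·15.984 = 10.390
Arc 3: start y=0.000, vy=10.390 → t=2.120, apex=5.507, x_land=52.735, impact vy=-10.390
  bounce: vy ← 0.65·10.390 = 6.753
Arc 4: start y=0.000, vy=6.753 → t=1.378, apex=2.327, x_land=60.426, impact vy=-6.753
  bounce: vy ← 0.65·6.753 = 4.390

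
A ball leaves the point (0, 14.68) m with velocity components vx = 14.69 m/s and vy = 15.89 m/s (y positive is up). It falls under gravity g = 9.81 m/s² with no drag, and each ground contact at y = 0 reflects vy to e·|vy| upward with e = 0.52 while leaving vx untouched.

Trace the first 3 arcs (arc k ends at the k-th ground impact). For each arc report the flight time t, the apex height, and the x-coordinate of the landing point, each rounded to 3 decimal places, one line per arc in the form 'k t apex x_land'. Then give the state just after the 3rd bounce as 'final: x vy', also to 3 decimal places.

1 3.990 27.549 58.609
2 2.465 7.449 94.815
3 1.282 2.014 113.643
final: 113.643 3.269

Arc 1: start y=14.680, vy=15.890 → t=3.990, apex=27.549, x_land=58.609, impact vy=-23.249
  bounce: vy ← 0.52·23.249 = 12.089
Arc 2: start y=0.000, vy=12.089 → t=2.465, apex=7.449, x_land=94.815, impact vy=-12.089
  bounce: vy ← 0.52·12.089 = 6.287
Arc 3: start y=0.000, vy=6.287 → t=1.282, apex=2.014, x_land=113.643, impact vy=-6.287
  bounce: vy ← 0.52·6.287 = 3.269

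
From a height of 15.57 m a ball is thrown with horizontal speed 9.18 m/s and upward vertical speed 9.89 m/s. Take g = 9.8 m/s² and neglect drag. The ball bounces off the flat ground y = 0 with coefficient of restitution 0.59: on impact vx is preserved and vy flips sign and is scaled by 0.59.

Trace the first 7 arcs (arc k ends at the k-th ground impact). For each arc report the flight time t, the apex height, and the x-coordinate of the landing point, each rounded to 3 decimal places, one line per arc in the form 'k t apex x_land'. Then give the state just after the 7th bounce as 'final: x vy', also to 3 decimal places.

1 3.058 20.560 28.069
2 2.417 7.157 50.258
3 1.426 2.491 63.350
4 0.841 0.867 71.074
5 0.496 0.302 75.631
6 0.293 0.105 78.320
7 0.173 0.037 79.906
final: 79.906 0.500

Arc 1: start y=15.570, vy=9.890 → t=3.058, apex=20.560, x_land=28.069, impact vy=-20.074
  bounce: vy ← 0.59·20.074 = 11.844
Arc 2: start y=0.000, vy=11.844 → t=2.417, apex=7.157, x_land=50.258, impact vy=-11.844
  bounce: vy ← 0.59·11.844 = 6.988
Arc 3: start y=0.000, vy=6.988 → t=1.426, apex=2.491, x_land=63.350, impact vy=-6.988
  bounce: vy ← 0.59·6.988 = 4.123
Arc 4: start y=0.000, vy=4.123 → t=0.841, apex=0.867, x_land=71.074, impact vy=-4.123
  bounce: vy ← 0.59·4.123 = 2.432
Arc 5: start y=0.000, vy=2.432 → t=0.496, apex=0.302, x_land=75.631, impact vy=-2.432
  bounce: vy ← 0.59·2.432 = 1.435
Arc 6: start y=0.000, vy=1.435 → t=0.293, apex=0.105, x_land=78.320, impact vy=-1.435
  bounce: vy ← 0.59·1.435 = 0.847
Arc 7: start y=0.000, vy=0.847 → t=0.173, apex=0.037, x_land=79.906, impact vy=-0.847
  bounce: vy ← 0.59·0.847 = 0.500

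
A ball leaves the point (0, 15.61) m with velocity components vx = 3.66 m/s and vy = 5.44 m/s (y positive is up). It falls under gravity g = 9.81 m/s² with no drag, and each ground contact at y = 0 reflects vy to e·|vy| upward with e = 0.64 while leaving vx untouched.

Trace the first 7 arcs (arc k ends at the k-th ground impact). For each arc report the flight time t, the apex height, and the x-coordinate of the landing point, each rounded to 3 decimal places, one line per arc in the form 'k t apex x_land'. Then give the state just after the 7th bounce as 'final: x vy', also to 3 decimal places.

Arc 1: start y=15.610, vy=5.440 → t=2.423, apex=17.118, x_land=8.867, impact vy=-18.327
  bounce: vy ← 0.64·18.327 = 11.729
Arc 2: start y=0.000, vy=11.729 → t=2.391, apex=7.012, x_land=17.619, impact vy=-11.729
  bounce: vy ← 0.64·11.729 = 7.507
Arc 3: start y=0.000, vy=7.507 → t=1.530, apex=2.872, x_land=23.220, impact vy=-7.507
  bounce: vy ← 0.64·7.507 = 4.804
Arc 4: start y=0.000, vy=4.804 → t=0.979, apex=1.176, x_land=26.805, impact vy=-4.804
  bounce: vy ← 0.64·4.804 = 3.075
Arc 5: start y=0.000, vy=3.075 → t=0.627, apex=0.482, x_land=29.099, impact vy=-3.075
  bounce: vy ← 0.64·3.075 = 1.968
Arc 6: start y=0.000, vy=1.968 → t=0.401, apex=0.197, x_land=30.568, impact vy=-1.968
  bounce: vy ← 0.64·1.968 = 1.259
Arc 7: start y=0.000, vy=1.259 → t=0.257, apex=0.081, x_land=31.507, impact vy=-1.259
  bounce: vy ← 0.64·1.259 = 0.806

1 2.423 17.118 8.867
2 2.391 7.012 17.619
3 1.530 2.872 23.220
4 0.979 1.176 26.805
5 0.627 0.482 29.099
6 0.401 0.197 30.568
7 0.257 0.081 31.507
final: 31.507 0.806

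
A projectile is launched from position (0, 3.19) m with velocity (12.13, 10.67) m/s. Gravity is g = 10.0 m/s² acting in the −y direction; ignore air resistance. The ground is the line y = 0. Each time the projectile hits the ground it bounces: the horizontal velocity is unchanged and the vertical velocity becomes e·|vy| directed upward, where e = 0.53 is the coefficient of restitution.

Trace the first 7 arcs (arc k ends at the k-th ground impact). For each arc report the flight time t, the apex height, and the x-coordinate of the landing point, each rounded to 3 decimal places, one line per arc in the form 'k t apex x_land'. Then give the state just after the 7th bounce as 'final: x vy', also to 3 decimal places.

1 2.400 8.882 29.110
2 1.413 2.495 46.248
3 0.749 0.701 55.331
4 0.397 0.197 60.145
5 0.210 0.055 62.696
6 0.111 0.016 64.048
7 0.059 0.004 64.765
final: 64.765 0.157

Arc 1: start y=3.190, vy=10.670 → t=2.400, apex=8.882, x_land=29.110, impact vy=-13.328
  bounce: vy ← 0.53·13.328 = 7.064
Arc 2: start y=0.000, vy=7.064 → t=1.413, apex=2.495, x_land=46.248, impact vy=-7.064
  bounce: vy ← 0.53·7.064 = 3.744
Arc 3: start y=0.000, vy=3.744 → t=0.749, apex=0.701, x_land=55.331, impact vy=-3.744
  bounce: vy ← 0.53·3.744 = 1.984
Arc 4: start y=0.000, vy=1.984 → t=0.397, apex=0.197, x_land=60.145, impact vy=-1.984
  bounce: vy ← 0.53·1.984 = 1.052
Arc 5: start y=0.000, vy=1.052 → t=0.210, apex=0.055, x_land=62.696, impact vy=-1.052
  bounce: vy ← 0.53·1.052 = 0.557
Arc 6: start y=0.000, vy=0.557 → t=0.111, apex=0.016, x_land=64.048, impact vy=-0.557
  bounce: vy ← 0.53·0.557 = 0.295
Arc 7: start y=0.000, vy=0.295 → t=0.059, apex=0.004, x_land=64.765, impact vy=-0.295
  bounce: vy ← 0.53·0.295 = 0.157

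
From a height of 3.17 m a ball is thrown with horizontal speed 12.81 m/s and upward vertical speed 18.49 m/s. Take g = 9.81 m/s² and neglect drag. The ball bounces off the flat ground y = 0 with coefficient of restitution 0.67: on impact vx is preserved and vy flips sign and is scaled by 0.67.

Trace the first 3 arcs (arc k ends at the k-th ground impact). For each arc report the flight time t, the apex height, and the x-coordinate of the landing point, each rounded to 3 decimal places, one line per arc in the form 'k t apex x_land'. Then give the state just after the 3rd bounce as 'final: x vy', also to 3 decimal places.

1 3.934 20.595 50.393
2 2.746 9.245 85.567
3 1.840 4.150 109.133
final: 109.133 6.046

Arc 1: start y=3.170, vy=18.490 → t=3.934, apex=20.595, x_land=50.393, impact vy=-20.102
  bounce: vy ← 0.67·20.102 = 13.468
Arc 2: start y=0.000, vy=13.468 → t=2.746, apex=9.245, x_land=85.567, impact vy=-13.468
  bounce: vy ← 0.67·13.468 = 9.024
Arc 3: start y=0.000, vy=9.024 → t=1.840, apex=4.150, x_land=109.133, impact vy=-9.024
  bounce: vy ← 0.67·9.024 = 6.046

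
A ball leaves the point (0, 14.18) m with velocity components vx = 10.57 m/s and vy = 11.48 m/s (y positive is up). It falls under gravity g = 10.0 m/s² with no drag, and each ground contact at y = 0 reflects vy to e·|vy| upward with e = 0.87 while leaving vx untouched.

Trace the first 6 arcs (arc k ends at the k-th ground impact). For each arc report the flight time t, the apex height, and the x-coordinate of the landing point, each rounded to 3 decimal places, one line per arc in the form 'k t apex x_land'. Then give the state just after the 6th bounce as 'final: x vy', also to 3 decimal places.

Arc 1: start y=14.180, vy=11.480 → t=3.186, apex=20.770, x_land=33.677, impact vy=-20.381
  bounce: vy ← 0.87·20.381 = 17.732
Arc 2: start y=0.000, vy=17.732 → t=3.546, apex=15.720, x_land=71.162, impact vy=-17.732
  bounce: vy ← 0.87·17.732 = 15.426
Arc 3: start y=0.000, vy=15.426 → t=3.085, apex=11.899, x_land=103.773, impact vy=-15.426
  bounce: vy ← 0.87·15.426 = 13.421
Arc 4: start y=0.000, vy=13.421 → t=2.684, apex=9.006, x_land=132.145, impact vy=-13.421
  bounce: vy ← 0.87·13.421 = 11.676
Arc 5: start y=0.000, vy=11.676 → t=2.335, apex=6.817, x_land=156.829, impact vy=-11.676
  bounce: vy ← 0.87·11.676 = 10.158
Arc 6: start y=0.000, vy=10.158 → t=2.032, apex=5.160, x_land=178.304, impact vy=-10.158
  bounce: vy ← 0.87·10.158 = 8.838

1 3.186 20.770 33.677
2 3.546 15.720 71.162
3 3.085 11.899 103.773
4 2.684 9.006 132.145
5 2.335 6.817 156.829
6 2.032 5.160 178.304
final: 178.304 8.838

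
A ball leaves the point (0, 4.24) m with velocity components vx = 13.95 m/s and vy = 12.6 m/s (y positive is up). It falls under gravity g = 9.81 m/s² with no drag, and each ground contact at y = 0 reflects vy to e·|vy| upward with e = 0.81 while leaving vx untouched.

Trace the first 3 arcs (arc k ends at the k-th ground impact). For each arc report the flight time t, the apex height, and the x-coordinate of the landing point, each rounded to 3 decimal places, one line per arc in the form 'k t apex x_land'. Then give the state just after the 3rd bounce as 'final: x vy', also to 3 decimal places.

1 2.870 12.332 40.037
2 2.569 8.091 75.869
3 2.081 5.308 104.894
final: 104.894 8.266

Arc 1: start y=4.240, vy=12.600 → t=2.870, apex=12.332, x_land=40.037, impact vy=-15.555
  bounce: vy ← 0.81·15.555 = 12.599
Arc 2: start y=0.000, vy=12.599 → t=2.569, apex=8.091, x_land=75.869, impact vy=-12.599
  bounce: vy ← 0.81·12.599 = 10.205
Arc 3: start y=0.000, vy=10.205 → t=2.081, apex=5.308, x_land=104.894, impact vy=-10.205
  bounce: vy ← 0.81·10.205 = 8.266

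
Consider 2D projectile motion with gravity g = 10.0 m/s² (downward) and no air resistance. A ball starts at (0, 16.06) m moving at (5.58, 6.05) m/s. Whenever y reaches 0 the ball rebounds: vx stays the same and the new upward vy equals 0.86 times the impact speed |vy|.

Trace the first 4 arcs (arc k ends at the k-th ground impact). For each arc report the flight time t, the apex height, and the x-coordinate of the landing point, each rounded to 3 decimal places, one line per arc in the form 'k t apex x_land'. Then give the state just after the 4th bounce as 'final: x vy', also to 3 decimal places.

1 2.497 17.890 13.931
2 3.253 13.232 32.085
3 2.798 9.786 47.698
4 2.406 7.238 61.125
final: 61.125 10.347

Arc 1: start y=16.060, vy=6.050 → t=2.497, apex=17.890, x_land=13.931, impact vy=-18.916
  bounce: vy ← 0.86·18.916 = 16.267
Arc 2: start y=0.000, vy=16.267 → t=3.253, apex=13.232, x_land=32.085, impact vy=-16.267
  bounce: vy ← 0.86·16.267 = 13.990
Arc 3: start y=0.000, vy=13.990 → t=2.798, apex=9.786, x_land=47.698, impact vy=-13.990
  bounce: vy ← 0.86·13.990 = 12.031
Arc 4: start y=0.000, vy=12.031 → t=2.406, apex=7.238, x_land=61.125, impact vy=-12.031
  bounce: vy ← 0.86·12.031 = 10.347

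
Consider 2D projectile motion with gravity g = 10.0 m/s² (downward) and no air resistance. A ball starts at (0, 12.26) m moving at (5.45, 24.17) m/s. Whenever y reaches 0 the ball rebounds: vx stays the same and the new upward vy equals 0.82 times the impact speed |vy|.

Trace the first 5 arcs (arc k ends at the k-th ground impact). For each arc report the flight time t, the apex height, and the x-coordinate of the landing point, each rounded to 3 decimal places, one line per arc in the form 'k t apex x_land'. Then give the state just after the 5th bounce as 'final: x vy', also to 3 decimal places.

Arc 1: start y=12.260, vy=24.170 → t=5.297, apex=41.469, x_land=28.868, impact vy=-28.799
  bounce: vy ← 0.82·28.799 = 23.615
Arc 2: start y=0.000, vy=23.615 → t=4.723, apex=27.884, x_land=54.609, impact vy=-23.615
  bounce: vy ← 0.82·23.615 = 19.365
Arc 3: start y=0.000, vy=19.365 → t=3.873, apex=18.749, x_land=75.716, impact vy=-19.365
  bounce: vy ← 0.82·19.365 = 15.879
Arc 4: start y=0.000, vy=15.879 → t=3.176, apex=12.607, x_land=93.024, impact vy=-15.879
  bounce: vy ← 0.82·15.879 = 13.021
Arc 5: start y=0.000, vy=13.021 → t=2.604, apex=8.477, x_land=107.217, impact vy=-13.021
  bounce: vy ← 0.82·13.021 = 10.677

1 5.297 41.469 28.868
2 4.723 27.884 54.609
3 3.873 18.749 75.716
4 3.176 12.607 93.024
5 2.604 8.477 107.217
final: 107.217 10.677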